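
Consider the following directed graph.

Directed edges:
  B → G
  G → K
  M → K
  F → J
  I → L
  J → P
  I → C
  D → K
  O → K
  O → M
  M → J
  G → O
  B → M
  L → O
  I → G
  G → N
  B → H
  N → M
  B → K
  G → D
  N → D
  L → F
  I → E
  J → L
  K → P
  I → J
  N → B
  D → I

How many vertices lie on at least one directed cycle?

10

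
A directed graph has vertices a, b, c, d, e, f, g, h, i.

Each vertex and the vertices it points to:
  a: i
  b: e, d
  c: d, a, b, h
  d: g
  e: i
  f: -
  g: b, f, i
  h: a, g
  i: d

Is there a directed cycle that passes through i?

i is on a cycle iff i can reach itself via ≥1 edge.
i → d → g → i — yes.

Yes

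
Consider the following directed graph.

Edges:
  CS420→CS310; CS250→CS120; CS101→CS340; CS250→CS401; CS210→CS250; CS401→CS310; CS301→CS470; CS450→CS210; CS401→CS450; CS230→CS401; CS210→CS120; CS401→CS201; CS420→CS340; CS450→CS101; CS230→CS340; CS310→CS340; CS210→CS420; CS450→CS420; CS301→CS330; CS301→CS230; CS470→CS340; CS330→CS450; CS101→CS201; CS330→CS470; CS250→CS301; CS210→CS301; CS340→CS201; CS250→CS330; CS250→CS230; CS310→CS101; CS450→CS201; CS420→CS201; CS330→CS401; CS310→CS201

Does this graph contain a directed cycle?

Yes

DFS with white/gray/black marking, starting from CS120:
CS120 gray
CS120 black
CS310 gray
  CS340 gray
    CS201 gray
    CS201 black
  CS340 black
  CS310→CS201: CS201 black — skip
  CS101 gray
    CS101→CS340: CS340 black — skip
    CS101→CS201: CS201 black — skip
  CS101 black
CS310 black
CS420 gray
  CS420→CS310: CS310 black — skip
  CS420→CS201: CS201 black — skip
  CS420→CS340: CS340 black — skip
CS420 black
CS470 gray
  CS470→CS340: CS340 black — skip
CS470 black
CS250 gray
  CS301 gray
    CS230 gray
      CS401 gray
        CS401→CS201: CS201 black — skip
        CS401→CS310: CS310 black — skip
        CS450 gray
          CS450→CS420: CS420 black — skip
          CS450→CS201: CS201 black — skip
          CS450→CS101: CS101 black — skip
          CS210 gray
            CS210→CS250: CS250 is gray → back edge
Back edge found, so a cycle exists: CS250 → CS301 → CS230 → CS401 → CS450 → CS210 → CS250.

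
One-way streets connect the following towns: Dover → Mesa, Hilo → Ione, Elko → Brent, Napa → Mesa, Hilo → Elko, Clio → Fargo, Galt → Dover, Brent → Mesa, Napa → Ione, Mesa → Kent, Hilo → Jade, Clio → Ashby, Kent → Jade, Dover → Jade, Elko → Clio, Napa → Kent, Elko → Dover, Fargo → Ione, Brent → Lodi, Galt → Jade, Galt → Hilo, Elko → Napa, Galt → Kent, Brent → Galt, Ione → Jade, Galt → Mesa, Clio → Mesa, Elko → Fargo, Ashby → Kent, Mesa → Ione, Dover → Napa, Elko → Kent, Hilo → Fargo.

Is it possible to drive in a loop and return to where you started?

Yes

DFS with white/gray/black marking, starting from Galt:
Galt gray
  Hilo gray
    Ione gray
      Jade gray
      Jade black
    Ione black
    Hilo→Jade: Jade black — skip
    Fargo gray
      Fargo→Ione: Ione black — skip
    Fargo black
    Elko gray
      Napa gray
        Kent gray
          Kent→Jade: Jade black — skip
        Kent black
        Mesa gray
          Mesa→Ione: Ione black — skip
          Mesa→Kent: Kent black — skip
        Mesa black
        Napa→Ione: Ione black — skip
      Napa black
      Brent gray
        Brent→Galt: Galt is gray → back edge
Back edge found, so a cycle exists: Galt → Hilo → Elko → Brent → Galt.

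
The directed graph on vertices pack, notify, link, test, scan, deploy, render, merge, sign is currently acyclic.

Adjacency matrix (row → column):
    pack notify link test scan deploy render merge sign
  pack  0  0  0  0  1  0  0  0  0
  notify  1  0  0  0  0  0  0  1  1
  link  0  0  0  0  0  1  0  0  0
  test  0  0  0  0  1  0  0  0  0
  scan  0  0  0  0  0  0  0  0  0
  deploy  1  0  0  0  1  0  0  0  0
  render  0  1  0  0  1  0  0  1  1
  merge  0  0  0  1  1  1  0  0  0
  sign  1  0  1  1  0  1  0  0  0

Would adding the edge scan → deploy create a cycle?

Adding scan→deploy creates a cycle iff deploy can already reach scan.
Path from deploy: deploy → scan.
So deploy → … → scan → deploy is a cycle.

Yes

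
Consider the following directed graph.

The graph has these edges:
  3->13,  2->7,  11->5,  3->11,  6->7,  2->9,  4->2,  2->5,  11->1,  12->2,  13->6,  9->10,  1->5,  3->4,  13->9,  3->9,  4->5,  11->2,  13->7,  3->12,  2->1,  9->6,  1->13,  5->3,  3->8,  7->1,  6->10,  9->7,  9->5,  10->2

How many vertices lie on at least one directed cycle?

A vertex is on a directed cycle iff it belongs to a strongly connected component of size ≥ 2 (or has a self-loop).
The vertices on cycles are {1, 2, 3, 4, 5, 6, 7, 9, 10, 11, 12, 13} — 12 in total.

12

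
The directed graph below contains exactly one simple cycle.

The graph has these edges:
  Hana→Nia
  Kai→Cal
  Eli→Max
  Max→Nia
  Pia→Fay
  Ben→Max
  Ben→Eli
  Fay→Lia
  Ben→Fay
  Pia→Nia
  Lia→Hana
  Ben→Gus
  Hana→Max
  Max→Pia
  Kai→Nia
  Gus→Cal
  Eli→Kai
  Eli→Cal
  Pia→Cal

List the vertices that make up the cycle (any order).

Fay, Lia, Max, Pia, Hana

DFS with gray/black marking from Fay:
Fay gray
  Lia gray
    Hana gray
      Nia gray
      Nia black
      Max gray
        Max→Nia: Nia black — skip
        Pia gray
          Cal gray
          Cal black
          Pia→Fay: Fay is gray → back edge
Back edge closes the cycle Fay → Lia → Hana → Max → Pia → Fay; its vertices are {Fay, Lia, Max, Pia, Hana}.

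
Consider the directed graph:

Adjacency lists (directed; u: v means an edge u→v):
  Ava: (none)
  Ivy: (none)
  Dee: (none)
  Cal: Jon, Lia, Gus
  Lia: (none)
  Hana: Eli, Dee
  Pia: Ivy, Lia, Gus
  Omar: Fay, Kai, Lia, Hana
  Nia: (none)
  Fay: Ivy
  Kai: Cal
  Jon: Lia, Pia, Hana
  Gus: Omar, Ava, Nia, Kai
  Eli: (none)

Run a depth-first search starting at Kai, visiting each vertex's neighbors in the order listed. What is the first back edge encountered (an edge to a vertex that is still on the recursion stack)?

Omar→Kai

DFS from Kai (visiting each vertex's neighbors in the order listed); mark gray on enter, black on exit:
Kai gray
  Cal gray
    Jon gray
      Lia gray
      Lia black
      Pia gray
        Ivy gray
        Ivy black
        Pia→Lia: Lia black — skip
        Gus gray
          Omar gray
            Fay gray
              Fay→Ivy: Ivy black — skip
            Fay black
            Omar→Kai: Kai is gray → back edge
First back edge: Omar → Kai.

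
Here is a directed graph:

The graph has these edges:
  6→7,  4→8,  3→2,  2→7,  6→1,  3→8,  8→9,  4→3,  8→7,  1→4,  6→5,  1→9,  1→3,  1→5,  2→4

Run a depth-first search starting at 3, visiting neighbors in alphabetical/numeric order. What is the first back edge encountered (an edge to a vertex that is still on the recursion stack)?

4→3

DFS from 3 (visiting neighbors in alphabetical/numeric order); mark gray on enter, black on exit:
3 gray
  2 gray
    4 gray
      4→3: 3 is gray → back edge
First back edge: 4 → 3.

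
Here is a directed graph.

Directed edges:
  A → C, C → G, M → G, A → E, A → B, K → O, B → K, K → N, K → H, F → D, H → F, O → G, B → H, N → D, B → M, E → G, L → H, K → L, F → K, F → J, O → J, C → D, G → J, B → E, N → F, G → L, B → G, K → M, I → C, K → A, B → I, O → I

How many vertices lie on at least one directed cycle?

13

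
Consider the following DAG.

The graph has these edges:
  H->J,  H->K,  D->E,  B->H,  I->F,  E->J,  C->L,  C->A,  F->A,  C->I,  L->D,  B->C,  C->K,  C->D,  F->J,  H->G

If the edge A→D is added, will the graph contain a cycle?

No

Adding A→D creates a cycle iff D can already reach A.
Explore from D: no path reaches A. The graph stays acyclic.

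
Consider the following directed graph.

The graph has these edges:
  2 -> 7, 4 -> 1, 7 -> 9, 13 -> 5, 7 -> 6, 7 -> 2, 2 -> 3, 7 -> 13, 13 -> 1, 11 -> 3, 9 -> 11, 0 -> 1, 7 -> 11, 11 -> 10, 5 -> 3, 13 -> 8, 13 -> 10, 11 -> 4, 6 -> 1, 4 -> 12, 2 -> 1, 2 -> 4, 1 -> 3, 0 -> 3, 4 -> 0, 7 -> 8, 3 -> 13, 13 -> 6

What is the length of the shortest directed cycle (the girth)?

2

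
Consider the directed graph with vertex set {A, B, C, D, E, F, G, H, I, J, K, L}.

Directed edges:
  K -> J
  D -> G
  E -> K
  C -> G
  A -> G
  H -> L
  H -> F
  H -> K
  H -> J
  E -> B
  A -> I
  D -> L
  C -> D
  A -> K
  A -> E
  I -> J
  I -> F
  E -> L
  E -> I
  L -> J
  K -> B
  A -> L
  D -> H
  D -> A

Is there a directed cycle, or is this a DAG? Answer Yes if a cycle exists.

No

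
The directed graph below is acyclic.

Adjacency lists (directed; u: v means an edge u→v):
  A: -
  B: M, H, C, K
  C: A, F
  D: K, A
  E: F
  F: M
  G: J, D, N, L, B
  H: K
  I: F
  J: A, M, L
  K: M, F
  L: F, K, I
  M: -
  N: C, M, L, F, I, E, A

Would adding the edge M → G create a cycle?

Adding M→G creates a cycle iff G can already reach M.
Path from G: G → B → M.
So G → … → M → G is a cycle.

Yes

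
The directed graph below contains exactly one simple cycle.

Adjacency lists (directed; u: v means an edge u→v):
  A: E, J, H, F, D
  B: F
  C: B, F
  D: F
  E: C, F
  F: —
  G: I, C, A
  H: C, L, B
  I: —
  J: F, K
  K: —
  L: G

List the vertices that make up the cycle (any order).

A, G, H, L

DFS with gray/black marking from G:
G gray
  I gray
  I black
  C gray
    B gray
      F gray
      F black
    B black
    C→F: F black — skip
  C black
  A gray
    E gray
      E→C: C black — skip
      E→F: F black — skip
    E black
    J gray
      J→F: F black — skip
      K gray
      K black
    J black
    H gray
      H→C: C black — skip
      L gray
        L→G: G is gray → back edge
Back edge closes the cycle G → A → H → L → G; its vertices are {A, G, H, L}.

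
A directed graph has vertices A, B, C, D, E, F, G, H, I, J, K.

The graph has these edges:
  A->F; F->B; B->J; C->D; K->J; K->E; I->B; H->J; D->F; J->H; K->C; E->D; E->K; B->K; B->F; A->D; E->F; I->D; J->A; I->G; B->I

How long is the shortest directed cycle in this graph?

For each vertex v, BFS finds the shortest path from v back to v.
The shortest such closed walk is I → B → I, length 2.

2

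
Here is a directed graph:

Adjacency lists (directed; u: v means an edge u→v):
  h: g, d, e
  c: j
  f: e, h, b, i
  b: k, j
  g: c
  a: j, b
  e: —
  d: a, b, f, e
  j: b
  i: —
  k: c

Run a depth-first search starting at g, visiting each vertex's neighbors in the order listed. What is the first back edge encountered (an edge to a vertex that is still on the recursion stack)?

k→c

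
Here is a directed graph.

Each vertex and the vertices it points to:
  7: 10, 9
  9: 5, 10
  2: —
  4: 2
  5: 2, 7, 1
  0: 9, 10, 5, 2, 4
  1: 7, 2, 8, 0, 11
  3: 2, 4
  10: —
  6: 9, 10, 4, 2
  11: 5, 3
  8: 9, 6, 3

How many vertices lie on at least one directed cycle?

8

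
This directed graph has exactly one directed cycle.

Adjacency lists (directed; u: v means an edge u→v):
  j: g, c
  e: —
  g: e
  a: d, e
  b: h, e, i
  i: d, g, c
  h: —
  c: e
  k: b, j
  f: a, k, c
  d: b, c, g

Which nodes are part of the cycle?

DFS with gray/black marking from b:
b gray
  h gray
  h black
  e gray
  e black
  i gray
    d gray
      d→b: b is gray → back edge
Back edge closes the cycle b → i → d → b; its vertices are {b, d, i}.

b, d, i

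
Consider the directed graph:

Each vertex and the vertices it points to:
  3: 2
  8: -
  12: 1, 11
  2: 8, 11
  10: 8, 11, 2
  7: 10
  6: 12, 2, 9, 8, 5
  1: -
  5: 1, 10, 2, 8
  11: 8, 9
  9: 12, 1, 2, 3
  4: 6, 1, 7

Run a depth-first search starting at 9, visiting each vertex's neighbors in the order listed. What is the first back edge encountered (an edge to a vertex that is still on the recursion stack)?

11→9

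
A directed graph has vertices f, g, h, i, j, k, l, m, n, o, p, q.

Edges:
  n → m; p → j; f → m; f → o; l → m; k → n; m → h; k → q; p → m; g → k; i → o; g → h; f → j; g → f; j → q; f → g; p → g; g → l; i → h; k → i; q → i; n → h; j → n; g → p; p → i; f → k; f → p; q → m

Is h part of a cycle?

No

h lies on a cycle iff there is a path from h back to itself.
Exploring from h, it never reaches itself; equivalently, its strongly connected component is a singleton.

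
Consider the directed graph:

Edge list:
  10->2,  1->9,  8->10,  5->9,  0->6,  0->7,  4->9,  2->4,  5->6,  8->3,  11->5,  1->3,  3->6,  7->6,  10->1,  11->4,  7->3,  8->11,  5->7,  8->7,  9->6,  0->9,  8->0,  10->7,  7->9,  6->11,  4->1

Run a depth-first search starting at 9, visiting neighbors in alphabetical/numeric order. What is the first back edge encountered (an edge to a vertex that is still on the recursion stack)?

DFS from 9 (visiting neighbors in alphabetical/numeric order); mark gray on enter, black on exit:
9 gray
  6 gray
    11 gray
      4 gray
        1 gray
          3 gray
            3→6: 6 is gray → back edge
First back edge: 3 → 6.

3->6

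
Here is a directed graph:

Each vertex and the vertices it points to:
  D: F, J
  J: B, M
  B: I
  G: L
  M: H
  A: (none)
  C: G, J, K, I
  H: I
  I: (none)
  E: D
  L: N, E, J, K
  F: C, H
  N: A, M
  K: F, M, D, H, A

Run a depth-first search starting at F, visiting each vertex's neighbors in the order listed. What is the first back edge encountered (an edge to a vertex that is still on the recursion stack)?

DFS from F (visiting each vertex's neighbors in the order listed); mark gray on enter, black on exit:
F gray
  C gray
    G gray
      L gray
        N gray
          A gray
          A black
          M gray
            H gray
              I gray
              I black
            H black
          M black
        N black
        E gray
          D gray
            D→F: F is gray → back edge
First back edge: D → F.

D->F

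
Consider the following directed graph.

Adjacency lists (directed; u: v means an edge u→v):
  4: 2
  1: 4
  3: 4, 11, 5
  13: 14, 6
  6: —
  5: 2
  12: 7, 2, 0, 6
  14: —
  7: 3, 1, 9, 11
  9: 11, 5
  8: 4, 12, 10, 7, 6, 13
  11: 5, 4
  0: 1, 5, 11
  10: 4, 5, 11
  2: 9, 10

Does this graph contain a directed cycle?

DFS with white/gray/black marking, starting from 11:
11 gray
  5 gray
    2 gray
      9 gray
        9→11: 11 is gray → back edge
Back edge found, so a cycle exists: 11 → 5 → 2 → 9 → 11.

Yes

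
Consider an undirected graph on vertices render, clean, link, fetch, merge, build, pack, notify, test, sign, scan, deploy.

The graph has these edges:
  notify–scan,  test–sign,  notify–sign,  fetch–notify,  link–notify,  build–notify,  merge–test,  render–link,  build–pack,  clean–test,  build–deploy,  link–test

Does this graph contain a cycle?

Yes

DFS, tracking each vertex's parent; an edge to a visited non-parent vertex closes a cycle.
Start from merge:
visit merge (parent –)
  visit test (parent merge)
    visit clean (parent test)
      clean–test: parent, skip
    visit link (parent test)
      visit notify (parent link)
        visit build (parent notify)
          visit deploy (parent build)
            deploy–build: parent, skip
          build–notify: parent, skip
          visit pack (parent build)
            pack–build: parent, skip
        visit sign (parent notify)
          sign–test: test visited and ≠ parent → cycle
Cycle: test – link – notify – sign – test.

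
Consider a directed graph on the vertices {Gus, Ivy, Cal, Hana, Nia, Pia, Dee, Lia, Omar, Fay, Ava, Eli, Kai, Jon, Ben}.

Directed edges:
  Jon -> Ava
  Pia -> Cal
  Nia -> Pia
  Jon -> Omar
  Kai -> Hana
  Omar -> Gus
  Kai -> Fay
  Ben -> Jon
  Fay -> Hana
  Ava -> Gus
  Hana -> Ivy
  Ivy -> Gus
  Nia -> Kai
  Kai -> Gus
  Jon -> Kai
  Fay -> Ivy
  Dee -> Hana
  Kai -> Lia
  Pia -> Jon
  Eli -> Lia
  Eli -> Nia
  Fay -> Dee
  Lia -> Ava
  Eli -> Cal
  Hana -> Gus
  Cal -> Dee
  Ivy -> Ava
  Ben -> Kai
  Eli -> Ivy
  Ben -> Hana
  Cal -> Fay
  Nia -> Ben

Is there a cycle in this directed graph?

No

DFS with white/gray/black marking, starting from Jon:
Jon gray
  Ava gray
    Gus gray
    Gus black
  Ava black
  Omar gray
    Omar→Gus: Gus black — skip
  Omar black
  Kai gray
    Fay gray
      Hana gray
        Ivy gray
          Ivy→Ava: Ava black — skip
          Ivy→Gus: Gus black — skip
        Ivy black
        Hana→Gus: Gus black — skip
      Hana black
      Fay→Ivy: Ivy black — skip
      Dee gray
        Dee→Hana: Hana black — skip
      Dee black
    Fay black
    Kai→Hana: Hana black — skip
    Lia gray
      Lia→Ava: Ava black — skip
    Lia black
    Kai→Gus: Gus black — skip
  Kai black
Jon black
Cal gray
  Cal→Fay: Fay black — skip
  Cal→Dee: Dee black — skip
Cal black
Nia gray
  Ben gray
    Ben→Hana: Hana black — skip
    Ben→Kai: Kai black — skip
    Ben→Jon: Jon black — skip
  Ben black
  Pia gray
    Pia→Jon: Jon black — skip
    Pia→Cal: Cal black — skip
  Pia black
  Nia→Kai: Kai black — skip
Nia black
Eli gray
  Eli→Lia: Lia black — skip
  Eli→Ivy: Ivy black — skip
  Eli→Nia: Nia black — skip
  Eli→Cal: Cal black — skip
Eli black
Every edge goes to a white or black vertex — no back edge, so the graph is acyclic.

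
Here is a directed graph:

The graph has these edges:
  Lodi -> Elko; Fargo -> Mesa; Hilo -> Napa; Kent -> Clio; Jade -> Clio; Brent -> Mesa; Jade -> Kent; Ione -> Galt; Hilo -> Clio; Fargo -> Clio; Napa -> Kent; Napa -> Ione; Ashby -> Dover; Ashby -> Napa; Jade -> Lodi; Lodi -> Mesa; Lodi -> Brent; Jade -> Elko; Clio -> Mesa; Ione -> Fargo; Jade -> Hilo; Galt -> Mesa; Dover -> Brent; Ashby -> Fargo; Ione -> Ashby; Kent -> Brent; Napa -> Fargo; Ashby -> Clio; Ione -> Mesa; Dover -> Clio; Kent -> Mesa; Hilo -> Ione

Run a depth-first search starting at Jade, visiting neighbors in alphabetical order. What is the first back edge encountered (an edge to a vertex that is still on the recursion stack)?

Napa->Ione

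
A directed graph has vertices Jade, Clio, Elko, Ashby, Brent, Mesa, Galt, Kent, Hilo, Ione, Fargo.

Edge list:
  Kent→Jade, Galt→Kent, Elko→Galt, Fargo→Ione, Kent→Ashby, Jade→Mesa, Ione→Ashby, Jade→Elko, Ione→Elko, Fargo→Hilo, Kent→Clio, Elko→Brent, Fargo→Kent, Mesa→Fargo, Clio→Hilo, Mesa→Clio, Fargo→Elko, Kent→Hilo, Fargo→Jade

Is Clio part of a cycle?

Clio lies on a cycle iff there is a path from Clio back to itself.
Exploring from Clio, it never reaches itself; equivalently, its strongly connected component is a singleton.

No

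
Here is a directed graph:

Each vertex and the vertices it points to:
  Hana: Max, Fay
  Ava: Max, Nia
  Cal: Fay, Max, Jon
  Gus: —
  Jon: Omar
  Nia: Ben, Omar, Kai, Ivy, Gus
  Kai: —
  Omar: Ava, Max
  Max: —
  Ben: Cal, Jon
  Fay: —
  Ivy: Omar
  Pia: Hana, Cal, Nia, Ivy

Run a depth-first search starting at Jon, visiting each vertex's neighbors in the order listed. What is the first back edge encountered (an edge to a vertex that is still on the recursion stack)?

Cal→Jon

DFS from Jon (visiting each vertex's neighbors in the order listed); mark gray on enter, black on exit:
Jon gray
  Omar gray
    Ava gray
      Max gray
      Max black
      Nia gray
        Ben gray
          Cal gray
            Fay gray
            Fay black
            Cal→Max: Max black — skip
            Cal→Jon: Jon is gray → back edge
First back edge: Cal → Jon.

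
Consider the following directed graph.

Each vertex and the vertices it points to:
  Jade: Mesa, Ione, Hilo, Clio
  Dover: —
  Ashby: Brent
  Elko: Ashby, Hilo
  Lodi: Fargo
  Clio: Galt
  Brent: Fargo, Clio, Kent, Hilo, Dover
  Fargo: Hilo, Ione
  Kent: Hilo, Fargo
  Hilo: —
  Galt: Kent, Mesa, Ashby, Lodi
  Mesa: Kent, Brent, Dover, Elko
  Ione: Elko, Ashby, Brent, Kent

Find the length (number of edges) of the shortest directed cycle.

3

For each vertex v, BFS finds the shortest path from v back to v.
The shortest such closed walk is Ione → Kent → Fargo → Ione, length 3.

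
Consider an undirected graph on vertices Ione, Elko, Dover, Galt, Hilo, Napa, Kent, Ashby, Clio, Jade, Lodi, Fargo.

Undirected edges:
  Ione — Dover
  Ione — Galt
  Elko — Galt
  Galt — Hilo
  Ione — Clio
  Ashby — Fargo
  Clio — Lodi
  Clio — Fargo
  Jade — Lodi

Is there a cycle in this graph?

No

DFS, tracking each vertex's parent; an edge to a visited non-parent vertex closes a cycle.
Start from Ione:
visit Ione (parent –)
  visit Galt (parent Ione)
    visit Hilo (parent Galt)
      Hilo–Galt: parent, skip
    visit Elko (parent Galt)
      Elko–Galt: parent, skip
    Galt–Ione: parent, skip
  visit Clio (parent Ione)
    Clio–Ione: parent, skip
    visit Lodi (parent Clio)
      visit Jade (parent Lodi)
        Jade–Lodi: parent, skip
      Lodi–Clio: parent, skip
    visit Fargo (parent Clio)
      visit Ashby (parent Fargo)
        Ashby–Fargo: parent, skip
      Fargo–Clio: parent, skip
  visit Dover (parent Ione)
    Dover–Ione: parent, skip
visit Napa (parent –)
visit Kent (parent –)
No non-parent visited neighbor found — the graph is a forest.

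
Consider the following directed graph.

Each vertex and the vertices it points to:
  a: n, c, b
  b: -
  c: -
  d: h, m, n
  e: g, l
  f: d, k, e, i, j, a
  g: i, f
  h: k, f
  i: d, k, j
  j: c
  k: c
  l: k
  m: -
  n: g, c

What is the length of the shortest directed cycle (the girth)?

3

For each vertex v, BFS finds the shortest path from v back to v.
The shortest such closed walk is g → f → e → g, length 3.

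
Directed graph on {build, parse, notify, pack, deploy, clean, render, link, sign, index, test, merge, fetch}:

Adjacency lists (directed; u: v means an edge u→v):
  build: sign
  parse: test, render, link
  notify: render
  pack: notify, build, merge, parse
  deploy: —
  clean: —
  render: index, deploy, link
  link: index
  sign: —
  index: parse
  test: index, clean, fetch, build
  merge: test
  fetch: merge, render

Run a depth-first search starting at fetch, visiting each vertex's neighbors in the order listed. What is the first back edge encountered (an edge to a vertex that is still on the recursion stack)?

DFS from fetch (visiting each vertex's neighbors in the order listed); mark gray on enter, black on exit:
fetch gray
  merge gray
    test gray
      index gray
        parse gray
          parse→test: test is gray → back edge
First back edge: parse → test.

parse->test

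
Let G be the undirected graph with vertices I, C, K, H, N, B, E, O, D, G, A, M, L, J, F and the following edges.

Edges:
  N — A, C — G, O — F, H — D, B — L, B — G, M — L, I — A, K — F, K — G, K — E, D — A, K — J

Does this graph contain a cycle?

DFS, tracking each vertex's parent; an edge to a visited non-parent vertex closes a cycle.
Start from O:
visit O (parent –)
  visit F (parent O)
    visit K (parent F)
      visit E (parent K)
        E–K: parent, skip
      visit G (parent K)
        G–K: parent, skip
        visit B (parent G)
          visit L (parent B)
            L–B: parent, skip
            visit M (parent L)
              M–L: parent, skip
          B–G: parent, skip
        visit C (parent G)
          C–G: parent, skip
      visit J (parent K)
        J–K: parent, skip
      K–F: parent, skip
    F–O: parent, skip
visit I (parent –)
  visit A (parent I)
    visit D (parent A)
      visit H (parent D)
        H–D: parent, skip
      D–A: parent, skip
    visit N (parent A)
      N–A: parent, skip
    A–I: parent, skip
No non-parent visited neighbor found — the graph is a forest.

No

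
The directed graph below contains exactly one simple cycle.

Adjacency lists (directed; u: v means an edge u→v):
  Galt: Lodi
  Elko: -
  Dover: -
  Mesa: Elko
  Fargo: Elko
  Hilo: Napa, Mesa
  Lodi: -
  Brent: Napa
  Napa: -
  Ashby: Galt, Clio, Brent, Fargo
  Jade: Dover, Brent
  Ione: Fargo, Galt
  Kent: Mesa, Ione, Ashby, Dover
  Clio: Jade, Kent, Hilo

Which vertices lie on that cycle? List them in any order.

Clio, Kent, Ashby

DFS with gray/black marking from Kent:
Kent gray
  Mesa gray
    Elko gray
    Elko black
  Mesa black
  Ione gray
    Fargo gray
      Fargo→Elko: Elko black — skip
    Fargo black
    Galt gray
      Lodi gray
      Lodi black
    Galt black
  Ione black
  Ashby gray
    Ashby→Galt: Galt black — skip
    Clio gray
      Jade gray
        Dover gray
        Dover black
        Brent gray
          Napa gray
          Napa black
        Brent black
      Jade black
      Clio→Kent: Kent is gray → back edge
Back edge closes the cycle Kent → Ashby → Clio → Kent; its vertices are {Clio, Kent, Ashby}.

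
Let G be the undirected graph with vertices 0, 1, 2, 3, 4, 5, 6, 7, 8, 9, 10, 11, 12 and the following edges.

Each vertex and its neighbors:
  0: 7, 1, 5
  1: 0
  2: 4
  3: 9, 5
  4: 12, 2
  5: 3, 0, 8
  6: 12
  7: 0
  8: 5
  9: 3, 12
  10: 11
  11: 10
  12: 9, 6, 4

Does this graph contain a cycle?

No

DFS, tracking each vertex's parent; an edge to a visited non-parent vertex closes a cycle.
Start from 7:
visit 7 (parent –)
  visit 0 (parent 7)
    0–7: parent, skip
    visit 1 (parent 0)
      1–0: parent, skip
    visit 5 (parent 0)
      visit 3 (parent 5)
        visit 9 (parent 3)
          9–3: parent, skip
          visit 12 (parent 9)
            12–9: parent, skip
            visit 6 (parent 12)
              6–12: parent, skip
            visit 4 (parent 12)
              4–12: parent, skip
              visit 2 (parent 4)
                2–4: parent, skip
        3–5: parent, skip
      5–0: parent, skip
      visit 8 (parent 5)
        8–5: parent, skip
visit 10 (parent –)
  visit 11 (parent 10)
    11–10: parent, skip
No non-parent visited neighbor found — the graph is a forest.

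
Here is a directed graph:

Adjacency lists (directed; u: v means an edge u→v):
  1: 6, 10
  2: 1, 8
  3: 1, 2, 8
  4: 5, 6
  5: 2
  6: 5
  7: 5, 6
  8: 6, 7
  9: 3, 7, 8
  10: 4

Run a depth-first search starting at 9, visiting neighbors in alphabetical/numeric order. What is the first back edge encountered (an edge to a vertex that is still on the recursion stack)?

2->1

DFS from 9 (visiting neighbors in alphabetical/numeric order); mark gray on enter, black on exit:
9 gray
  3 gray
    1 gray
      6 gray
        5 gray
          2 gray
            2→1: 1 is gray → back edge
First back edge: 2 → 1.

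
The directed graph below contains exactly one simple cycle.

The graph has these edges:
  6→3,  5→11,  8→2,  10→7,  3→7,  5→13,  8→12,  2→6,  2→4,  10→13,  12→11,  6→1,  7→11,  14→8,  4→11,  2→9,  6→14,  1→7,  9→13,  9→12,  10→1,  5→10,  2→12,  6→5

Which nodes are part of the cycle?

2, 6, 8, 14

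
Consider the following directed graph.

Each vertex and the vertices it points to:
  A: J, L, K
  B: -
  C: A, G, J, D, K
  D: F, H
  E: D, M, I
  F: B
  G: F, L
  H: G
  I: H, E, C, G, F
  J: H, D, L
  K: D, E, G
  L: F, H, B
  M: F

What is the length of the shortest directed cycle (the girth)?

2

For each vertex v, BFS finds the shortest path from v back to v.
The shortest such closed walk is I → E → I, length 2.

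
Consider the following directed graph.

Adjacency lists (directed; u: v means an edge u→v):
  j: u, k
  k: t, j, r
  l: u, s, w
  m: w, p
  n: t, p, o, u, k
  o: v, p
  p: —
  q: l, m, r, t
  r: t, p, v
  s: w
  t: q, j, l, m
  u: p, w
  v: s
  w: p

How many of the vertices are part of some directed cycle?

A vertex is on a directed cycle iff it belongs to a strongly connected component of size ≥ 2 (or has a self-loop).
The vertices on cycles are {j, k, q, r, t} — 5 in total.

5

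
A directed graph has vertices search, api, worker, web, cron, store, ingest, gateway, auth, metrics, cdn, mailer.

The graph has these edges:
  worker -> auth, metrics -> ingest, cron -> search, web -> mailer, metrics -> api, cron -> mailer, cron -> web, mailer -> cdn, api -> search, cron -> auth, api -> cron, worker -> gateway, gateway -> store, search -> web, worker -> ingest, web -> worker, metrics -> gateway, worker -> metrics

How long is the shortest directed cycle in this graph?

5

For each vertex v, BFS finds the shortest path from v back to v.
The shortest such closed walk is cron → web → worker → metrics → api → cron, length 5.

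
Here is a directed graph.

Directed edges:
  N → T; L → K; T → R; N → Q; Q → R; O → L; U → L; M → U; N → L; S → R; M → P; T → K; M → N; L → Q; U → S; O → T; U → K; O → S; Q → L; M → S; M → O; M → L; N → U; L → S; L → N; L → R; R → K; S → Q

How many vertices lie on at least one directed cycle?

5

A vertex is on a directed cycle iff it belongs to a strongly connected component of size ≥ 2 (or has a self-loop).
The vertices on cycles are {L, N, Q, S, U} — 5 in total.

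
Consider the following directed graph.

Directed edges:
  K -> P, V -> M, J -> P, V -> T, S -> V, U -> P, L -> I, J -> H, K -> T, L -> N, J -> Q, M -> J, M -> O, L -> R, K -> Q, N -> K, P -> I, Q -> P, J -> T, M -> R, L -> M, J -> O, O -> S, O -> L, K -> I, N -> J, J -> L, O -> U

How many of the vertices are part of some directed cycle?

A vertex is on a directed cycle iff it belongs to a strongly connected component of size ≥ 2 (or has a self-loop).
The vertices on cycles are {J, L, M, N, O, S, V} — 7 in total.

7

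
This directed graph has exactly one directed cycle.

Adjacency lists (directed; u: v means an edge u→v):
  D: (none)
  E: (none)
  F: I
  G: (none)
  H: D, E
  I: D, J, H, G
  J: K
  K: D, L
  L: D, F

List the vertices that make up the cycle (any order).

F, I, J, K, L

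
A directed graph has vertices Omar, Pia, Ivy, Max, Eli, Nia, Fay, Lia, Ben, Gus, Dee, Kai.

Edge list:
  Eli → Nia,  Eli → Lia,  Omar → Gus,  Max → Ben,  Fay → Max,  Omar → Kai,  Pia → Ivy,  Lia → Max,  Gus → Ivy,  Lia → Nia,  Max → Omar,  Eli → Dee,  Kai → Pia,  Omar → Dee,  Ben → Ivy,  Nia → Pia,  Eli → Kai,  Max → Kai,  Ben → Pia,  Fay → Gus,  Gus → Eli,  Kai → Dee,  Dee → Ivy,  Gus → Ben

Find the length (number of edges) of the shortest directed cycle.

For each vertex v, BFS finds the shortest path from v back to v.
The shortest such closed walk is Gus → Eli → Lia → Max → Omar → Gus, length 5.

5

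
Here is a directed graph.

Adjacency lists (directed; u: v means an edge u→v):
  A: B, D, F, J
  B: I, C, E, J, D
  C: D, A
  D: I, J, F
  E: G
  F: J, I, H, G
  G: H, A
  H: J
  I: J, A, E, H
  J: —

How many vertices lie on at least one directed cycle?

A vertex is on a directed cycle iff it belongs to a strongly connected component of size ≥ 2 (or has a self-loop).
The vertices on cycles are {A, B, C, D, E, F, G, I} — 8 in total.

8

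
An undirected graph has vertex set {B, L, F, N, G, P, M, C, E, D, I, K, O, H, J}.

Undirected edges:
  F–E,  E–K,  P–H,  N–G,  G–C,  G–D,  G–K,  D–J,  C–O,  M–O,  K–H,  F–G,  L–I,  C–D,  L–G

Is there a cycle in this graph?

Yes

DFS, tracking each vertex's parent; an edge to a visited non-parent vertex closes a cycle.
Start from E:
visit E (parent –)
  visit K (parent E)
    visit H (parent K)
      H–K: parent, skip
      visit P (parent H)
        P–H: parent, skip
    visit G (parent K)
      G–K: parent, skip
      visit N (parent G)
        N–G: parent, skip
      visit D (parent G)
        visit J (parent D)
          J–D: parent, skip
        D–G: parent, skip
        visit C (parent D)
          C–G: G visited and ≠ parent → cycle
Cycle: G – D – C – G.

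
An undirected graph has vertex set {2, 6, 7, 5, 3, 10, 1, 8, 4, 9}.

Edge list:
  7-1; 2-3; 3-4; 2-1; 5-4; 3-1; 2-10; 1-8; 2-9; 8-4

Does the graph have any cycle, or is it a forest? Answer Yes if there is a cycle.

Yes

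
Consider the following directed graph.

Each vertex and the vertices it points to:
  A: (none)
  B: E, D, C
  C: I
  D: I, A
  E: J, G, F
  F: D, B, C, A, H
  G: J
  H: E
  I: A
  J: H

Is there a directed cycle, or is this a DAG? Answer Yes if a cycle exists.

Yes

DFS with white/gray/black marking, starting from F:
F gray
  D gray
    I gray
      A gray
      A black
    I black
    D→A: A black — skip
  D black
  B gray
    E gray
      J gray
        H gray
          H→E: E is gray → back edge
Back edge found, so a cycle exists: E → J → H → E.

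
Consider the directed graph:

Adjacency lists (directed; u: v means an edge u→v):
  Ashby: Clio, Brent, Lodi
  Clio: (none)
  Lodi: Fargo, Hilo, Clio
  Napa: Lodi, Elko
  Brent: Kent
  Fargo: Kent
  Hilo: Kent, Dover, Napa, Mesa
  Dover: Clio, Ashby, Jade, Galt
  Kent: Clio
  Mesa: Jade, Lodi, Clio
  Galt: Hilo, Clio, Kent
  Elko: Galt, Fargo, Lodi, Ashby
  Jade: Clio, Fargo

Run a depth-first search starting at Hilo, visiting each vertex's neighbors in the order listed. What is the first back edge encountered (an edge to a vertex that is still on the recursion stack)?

Lodi->Hilo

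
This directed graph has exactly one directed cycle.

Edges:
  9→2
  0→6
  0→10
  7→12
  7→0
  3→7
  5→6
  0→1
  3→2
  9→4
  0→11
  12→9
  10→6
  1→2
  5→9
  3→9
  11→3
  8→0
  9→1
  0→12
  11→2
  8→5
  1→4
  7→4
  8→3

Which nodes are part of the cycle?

DFS with gray/black marking from 3:
3 gray
  7 gray
    12 gray
      9 gray
        2 gray
        2 black
        4 gray
        4 black
        1 gray
          1→4: 4 black — skip
          1→2: 2 black — skip
        1 black
      9 black
    12 black
    0 gray
      11 gray
        11→2: 2 black — skip
        11→3: 3 is gray → back edge
Back edge closes the cycle 3 → 7 → 0 → 11 → 3; its vertices are {0, 3, 7, 11}.

0, 3, 7, 11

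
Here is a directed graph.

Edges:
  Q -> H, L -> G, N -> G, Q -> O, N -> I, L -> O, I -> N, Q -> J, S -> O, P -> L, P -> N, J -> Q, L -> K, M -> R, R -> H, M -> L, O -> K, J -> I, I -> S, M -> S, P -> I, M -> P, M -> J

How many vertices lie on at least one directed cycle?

4

A vertex is on a directed cycle iff it belongs to a strongly connected component of size ≥ 2 (or has a self-loop).
The vertices on cycles are {I, J, N, Q} — 4 in total.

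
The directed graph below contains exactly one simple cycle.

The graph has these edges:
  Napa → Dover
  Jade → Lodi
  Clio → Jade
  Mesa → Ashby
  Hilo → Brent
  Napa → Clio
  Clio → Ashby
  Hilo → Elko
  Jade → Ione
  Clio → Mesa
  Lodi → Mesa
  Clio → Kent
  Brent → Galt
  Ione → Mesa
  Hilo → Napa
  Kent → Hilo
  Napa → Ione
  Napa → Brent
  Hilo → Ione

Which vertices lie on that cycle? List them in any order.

DFS with gray/black marking from Hilo:
Hilo gray
  Ione gray
    Mesa gray
      Ashby gray
      Ashby black
    Mesa black
  Ione black
  Napa gray
    Clio gray
      Kent gray
        Kent→Hilo: Hilo is gray → back edge
Back edge closes the cycle Hilo → Napa → Clio → Kent → Hilo; its vertices are {Clio, Hilo, Kent, Napa}.

Clio, Hilo, Kent, Napa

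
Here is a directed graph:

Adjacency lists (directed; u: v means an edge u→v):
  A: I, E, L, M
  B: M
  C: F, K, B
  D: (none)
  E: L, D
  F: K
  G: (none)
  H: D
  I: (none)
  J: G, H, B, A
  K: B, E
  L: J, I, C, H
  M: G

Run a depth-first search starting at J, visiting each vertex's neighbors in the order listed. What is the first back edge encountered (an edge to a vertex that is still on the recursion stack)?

L→J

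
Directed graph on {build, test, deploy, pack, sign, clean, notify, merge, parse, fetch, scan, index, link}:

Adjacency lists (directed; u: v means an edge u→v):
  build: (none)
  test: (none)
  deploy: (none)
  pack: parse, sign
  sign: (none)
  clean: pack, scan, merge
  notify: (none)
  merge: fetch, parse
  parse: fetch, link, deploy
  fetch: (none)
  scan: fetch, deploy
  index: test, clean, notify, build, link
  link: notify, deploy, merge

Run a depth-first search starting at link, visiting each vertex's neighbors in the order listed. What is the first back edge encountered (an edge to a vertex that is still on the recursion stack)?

parse->link

DFS from link (visiting each vertex's neighbors in the order listed); mark gray on enter, black on exit:
link gray
  notify gray
  notify black
  deploy gray
  deploy black
  merge gray
    fetch gray
    fetch black
    parse gray
      parse→fetch: fetch black — skip
      parse→link: link is gray → back edge
First back edge: parse → link.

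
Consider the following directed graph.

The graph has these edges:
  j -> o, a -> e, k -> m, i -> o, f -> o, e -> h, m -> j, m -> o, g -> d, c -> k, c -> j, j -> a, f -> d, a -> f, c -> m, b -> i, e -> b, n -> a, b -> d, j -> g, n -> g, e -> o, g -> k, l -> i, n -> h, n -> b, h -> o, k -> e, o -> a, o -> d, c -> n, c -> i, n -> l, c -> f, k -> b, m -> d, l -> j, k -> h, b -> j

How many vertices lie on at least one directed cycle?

A vertex is on a directed cycle iff it belongs to a strongly connected component of size ≥ 2 (or has a self-loop).
The vertices on cycles are {a, b, e, f, g, h, i, j, k, m, o} — 11 in total.

11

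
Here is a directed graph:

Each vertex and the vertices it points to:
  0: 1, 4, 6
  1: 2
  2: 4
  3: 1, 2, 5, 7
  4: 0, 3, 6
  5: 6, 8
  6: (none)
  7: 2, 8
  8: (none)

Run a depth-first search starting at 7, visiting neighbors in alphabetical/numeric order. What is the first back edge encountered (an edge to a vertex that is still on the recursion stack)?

1→2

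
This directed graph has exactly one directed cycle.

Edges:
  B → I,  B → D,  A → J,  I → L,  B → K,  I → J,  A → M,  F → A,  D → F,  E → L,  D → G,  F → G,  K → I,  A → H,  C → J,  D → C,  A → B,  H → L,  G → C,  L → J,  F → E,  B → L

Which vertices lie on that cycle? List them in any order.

DFS with gray/black marking from D:
D gray
  G gray
    C gray
      J gray
      J black
    C black
  G black
  F gray
    E gray
      L gray
        L→J: J black — skip
      L black
    E black
    A gray
      A→J: J black — skip
      M gray
      M black
      B gray
        B→L: L black — skip
        I gray
          I→J: J black — skip
          I→L: L black — skip
        I black
        K gray
          K→I: I black — skip
        K black
        B→D: D is gray → back edge
Back edge closes the cycle D → F → A → B → D; its vertices are {A, B, D, F}.

A, B, D, F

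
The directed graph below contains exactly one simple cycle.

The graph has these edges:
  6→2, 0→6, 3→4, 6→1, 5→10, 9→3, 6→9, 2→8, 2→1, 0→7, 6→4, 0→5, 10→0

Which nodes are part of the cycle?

DFS with gray/black marking from 0:
0 gray
  6 gray
    9 gray
      3 gray
        4 gray
        4 black
      3 black
    9 black
    6→4: 4 black — skip
    2 gray
      1 gray
      1 black
      8 gray
      8 black
    2 black
    6→1: 1 black — skip
  6 black
  5 gray
    10 gray
      10→0: 0 is gray → back edge
Back edge closes the cycle 0 → 5 → 10 → 0; its vertices are {0, 5, 10}.

0, 5, 10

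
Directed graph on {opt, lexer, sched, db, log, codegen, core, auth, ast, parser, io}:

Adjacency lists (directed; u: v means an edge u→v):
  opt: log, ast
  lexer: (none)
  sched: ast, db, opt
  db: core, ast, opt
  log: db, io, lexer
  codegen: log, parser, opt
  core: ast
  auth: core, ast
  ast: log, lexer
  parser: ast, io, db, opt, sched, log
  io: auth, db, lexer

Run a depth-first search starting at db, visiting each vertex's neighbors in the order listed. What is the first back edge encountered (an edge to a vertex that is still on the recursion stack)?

DFS from db (visiting each vertex's neighbors in the order listed); mark gray on enter, black on exit:
db gray
  core gray
    ast gray
      log gray
        log→db: db is gray → back edge
First back edge: log → db.

log->db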